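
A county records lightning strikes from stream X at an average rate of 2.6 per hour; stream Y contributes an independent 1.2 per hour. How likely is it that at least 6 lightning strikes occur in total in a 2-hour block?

0.7693

Independent Poisson processes superpose: combined rate λ = 2.6 + 1.2 = 3.8 per hour.
Over the interval, μ = 3.8 × 2 = 7.6 (a 2-hour block = 2 hours).
P(N ≥ 6) = 1 − P(N ≤ 5) ≈ 0.7693.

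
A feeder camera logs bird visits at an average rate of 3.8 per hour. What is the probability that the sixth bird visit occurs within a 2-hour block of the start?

Over the interval, μ = 3.8 × 2 = 7.6 (a 2-hour block = 2 hours).
The sixth arrival falls in the interval iff at least 6 events occur there: P(S_6 ≤ t) = P(N ≥ 6) = 1 − P(N ≤ 5) ≈ 0.7693.

0.7693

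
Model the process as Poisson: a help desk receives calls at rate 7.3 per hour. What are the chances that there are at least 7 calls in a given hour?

With mean μ = 7.3 per hour,
P(N ≥ 7) = 1 − P(N ≤ 6) = 1 − Σ_{j=0}^{6} e^(−μ) μ^j/j! ≈ 0.5940.

0.5940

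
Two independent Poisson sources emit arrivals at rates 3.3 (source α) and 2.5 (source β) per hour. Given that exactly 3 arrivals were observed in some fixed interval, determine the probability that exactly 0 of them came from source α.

Given the total, each event is independently from source α with probability p = λ_α/(λ_α+λ_β) = 3.3/5.8 ≈ 0.5690.
So K ~ Binomial(3, 3.3/5.8): P(K = 0) = C(3,0) · (3.3/5.8)^0 · (2.5/5.8)^3 ≈ 0.0801.

0.0801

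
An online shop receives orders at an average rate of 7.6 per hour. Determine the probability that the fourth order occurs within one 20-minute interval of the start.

Over the interval, μ = 7.6 × 1/3 ≈ 2.53333 (a 20-minute interval = 1/3 hours).
The fourth arrival falls in the interval iff at least 4 events occur there: P(S_4 ≤ t) = P(N ≥ 4) = 1 − P(N ≤ 3) ≈ 0.2496.

0.2496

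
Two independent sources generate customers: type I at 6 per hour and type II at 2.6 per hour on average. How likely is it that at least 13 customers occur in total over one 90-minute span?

Independent Poisson processes superpose: combined rate λ = 6 + 2.6 = 8.6 per hour.
Over the interval, μ = 8.6 × 1.5 = 12.9 (a 90-minute span = 1.5 hours).
P(N ≥ 13) = 1 − P(N ≤ 12) ≈ 0.5259.

0.5259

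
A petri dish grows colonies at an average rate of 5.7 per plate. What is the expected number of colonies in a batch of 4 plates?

22.8

E[N] = λt = 5.7 × 4 = 22.8 (a batch of 4 plates = 4 plates).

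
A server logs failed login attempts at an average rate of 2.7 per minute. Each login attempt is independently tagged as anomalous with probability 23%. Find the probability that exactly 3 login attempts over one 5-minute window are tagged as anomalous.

0.2236

Thinning: the login attempts that are tagged as anomalous themselves form a Poisson process with rate 0.23 × 2.7 = 0.621 per minute.
Over the interval, μ = 0.621 × 5 = 3.105 (a 5-minute window = 5 minutes).
P(N = 3) = e^(−3.105) · 3.105^3/3! ≈ 0.2236.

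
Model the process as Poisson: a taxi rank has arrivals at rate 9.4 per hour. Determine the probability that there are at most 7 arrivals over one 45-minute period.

0.5913

Over the interval, μ = 9.4 × 0.75 = 7.05 (a 45-minute period = 0.75 hours).
P(N ≤ 7) = Σ_{j=0}^{7} e^(−μ) μ^j/j! ≈ 0.5913.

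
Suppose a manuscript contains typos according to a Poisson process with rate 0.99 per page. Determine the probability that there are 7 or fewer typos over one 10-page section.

0.2294

Over the interval, μ = 0.99 × 10 = 9.9 (a 10-page section = 10 pages).
P(N ≤ 7) = Σ_{j=0}^{7} e^(−μ) μ^j/j! ≈ 0.2294.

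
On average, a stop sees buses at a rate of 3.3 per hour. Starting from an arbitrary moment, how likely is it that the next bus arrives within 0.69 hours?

Inter-arrival times are exponential with rate λ = 3.3 per hour.
P(T ≤ 0.69) = 1 − e^(−λt) = 1 − e^(−3.3 × 0.69) = 1 − e^(−2.277) ≈ 0.8974.

0.8974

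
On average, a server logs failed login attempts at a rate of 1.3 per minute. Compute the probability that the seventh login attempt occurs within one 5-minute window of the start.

0.4735

Over the interval, μ = 1.3 × 5 = 6.5 (a 5-minute window = 5 minutes).
The seventh arrival falls in the interval iff at least 7 events occur there: P(S_7 ≤ t) = P(N ≥ 7) = 1 − P(N ≤ 6) ≈ 0.4735.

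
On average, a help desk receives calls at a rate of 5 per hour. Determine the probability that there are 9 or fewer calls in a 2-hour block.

Over the interval, μ = 5 × 2 = 10 (a 2-hour block = 2 hours).
P(N ≤ 9) = Σ_{j=0}^{9} e^(−μ) μ^j/j! ≈ 0.4579.

0.4579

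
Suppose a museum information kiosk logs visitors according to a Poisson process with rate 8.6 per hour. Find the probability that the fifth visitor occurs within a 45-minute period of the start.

Over the interval, μ = 8.6 × 0.75 = 6.45 (a 45-minute period = 0.75 hours).
The fifth arrival falls in the interval iff at least 5 events occur there: P(S_5 ≤ t) = P(N ≥ 5) = 1 − P(N ≤ 4) ≈ 0.7707.

0.7707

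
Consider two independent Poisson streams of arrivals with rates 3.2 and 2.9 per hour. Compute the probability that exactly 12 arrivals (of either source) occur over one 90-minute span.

0.0764

Independent Poisson processes superpose: combined rate λ = 3.2 + 2.9 = 6.1 per hour.
Over the interval, μ = 6.1 × 1.5 = 9.15 (a 90-minute span = 1.5 hours).
P(N = 12) = e^(−9.15) · 9.15^12/12! ≈ 0.0764.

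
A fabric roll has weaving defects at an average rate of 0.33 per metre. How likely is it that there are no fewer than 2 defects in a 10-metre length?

Over the interval, μ = 0.33 × 10 = 3.3 (a 10-metre length = 10 metres).
P(N ≥ 2) = 1 − P(N ≤ 1) = 1 − Σ_{j=0}^{1} e^(−μ) μ^j/j! ≈ 0.8414.

0.8414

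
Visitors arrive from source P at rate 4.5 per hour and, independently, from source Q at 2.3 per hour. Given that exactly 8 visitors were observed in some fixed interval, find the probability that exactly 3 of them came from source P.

0.0718

Given the total, each event is independently from source P with probability p = λ_P/(λ_P+λ_Q) = 4.5/6.8 ≈ 0.6618.
So K ~ Binomial(8, 4.5/6.8): P(K = 3) = C(8,3) · (4.5/6.8)^3 · (2.3/6.8)^5 ≈ 0.0718.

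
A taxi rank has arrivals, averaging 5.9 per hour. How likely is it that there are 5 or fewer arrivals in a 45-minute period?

Over the interval, μ = 5.9 × 0.75 = 4.425 (a 45-minute period = 0.75 hours).
P(N ≤ 5) = Σ_{j=0}^{5} e^(−μ) μ^j/j! ≈ 0.7157.

0.7157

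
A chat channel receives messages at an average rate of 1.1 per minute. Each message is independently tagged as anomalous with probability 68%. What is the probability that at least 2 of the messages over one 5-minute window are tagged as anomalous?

Thinning: the messages that are tagged as anomalous themselves form a Poisson process with rate 0.68 × 1.1 = 0.748 per minute.
Over the interval, μ = 0.748 × 5 = 3.74 (a 5-minute window = 5 minutes).
P(N ≥ 2) = 1 − P(N ≤ 1) ≈ 0.8874.

0.8874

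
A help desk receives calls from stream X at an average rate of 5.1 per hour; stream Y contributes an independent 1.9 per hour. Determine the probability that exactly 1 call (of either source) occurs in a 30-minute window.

Independent Poisson processes superpose: combined rate λ = 5.1 + 1.9 = 7 per hour.
Over the interval, μ = 7 × 0.5 = 3.5 (a 30-minute window = 0.5 hours).
P(N = 1) = e^(−3.5) · 3.5^1/1! ≈ 0.1057.

0.1057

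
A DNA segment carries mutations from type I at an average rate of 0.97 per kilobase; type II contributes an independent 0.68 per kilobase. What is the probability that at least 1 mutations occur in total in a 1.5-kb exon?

0.9158

Independent Poisson processes superpose: combined rate λ = 0.97 + 0.68 = 1.65 per kilobase.
Over the interval, μ = 1.65 × 1.5 = 2.475 (a 1.5-kb exon = 1.5 kilobases).
P(N ≥ 1) = 1 − P(N ≤ 0) ≈ 0.9158.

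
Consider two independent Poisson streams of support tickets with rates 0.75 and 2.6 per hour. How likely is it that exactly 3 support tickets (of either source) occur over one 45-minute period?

0.2143

Independent Poisson processes superpose: combined rate λ = 0.75 + 2.6 = 3.35 per hour.
Over the interval, μ = 3.35 × 0.75 = 2.5125 (a 45-minute period = 0.75 hours).
P(N = 3) = e^(−2.5125) · 2.5125^3/3! ≈ 0.2143.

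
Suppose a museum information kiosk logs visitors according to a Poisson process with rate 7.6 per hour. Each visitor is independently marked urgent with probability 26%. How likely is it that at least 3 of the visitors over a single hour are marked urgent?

0.3168

Thinning: the visitors that are marked urgent themselves form a Poisson process with rate 0.26 × 7.6 = 1.976 per hour.
So μ = 1.976.
P(N ≥ 3) = 1 − P(N ≤ 2) ≈ 0.3168.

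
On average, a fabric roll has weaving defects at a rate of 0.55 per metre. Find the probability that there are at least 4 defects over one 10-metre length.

0.7983

Over the interval, μ = 0.55 × 10 = 5.5 (a 10-metre length = 10 metres).
P(N ≥ 4) = 1 − P(N ≤ 3) = 1 − Σ_{j=0}^{3} e^(−μ) μ^j/j! ≈ 0.7983.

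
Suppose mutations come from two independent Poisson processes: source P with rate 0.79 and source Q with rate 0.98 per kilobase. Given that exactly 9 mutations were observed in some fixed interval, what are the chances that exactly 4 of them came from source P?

0.2602

Given the total, each event is independently from source P with probability p = λ_P/(λ_P+λ_Q) = 0.79/1.77 ≈ 0.4463.
So K ~ Binomial(9, 0.79/1.77): P(K = 4) = C(9,4) · (0.79/1.77)^4 · (0.98/1.77)^5 ≈ 0.2602.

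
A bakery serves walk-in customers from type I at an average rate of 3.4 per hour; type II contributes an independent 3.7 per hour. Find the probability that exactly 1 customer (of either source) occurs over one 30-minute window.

0.1020

Independent Poisson processes superpose: combined rate λ = 3.4 + 3.7 = 7.1 per hour.
Over the interval, μ = 7.1 × 0.5 = 3.55 (a 30-minute window = 0.5 hours).
P(N = 1) = e^(−3.55) · 3.55^1/1! ≈ 0.1020.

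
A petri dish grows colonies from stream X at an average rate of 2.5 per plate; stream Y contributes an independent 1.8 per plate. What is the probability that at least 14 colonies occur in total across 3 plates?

Independent Poisson processes superpose: combined rate λ = 2.5 + 1.8 = 4.3 per plate.
Over the interval, μ = 4.3 × 3 = 12.9 (3 plates).
P(N ≥ 14) = 1 − P(N ≤ 13) ≈ 0.4160.

0.4160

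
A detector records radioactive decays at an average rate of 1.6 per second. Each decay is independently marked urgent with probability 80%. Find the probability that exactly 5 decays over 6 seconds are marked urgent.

Thinning: the decays that are marked urgent themselves form a Poisson process with rate 0.8 × 1.6 = 1.28 per second.
Over the interval, μ = 1.28 × 6 = 7.68 (6 seconds).
P(N = 5) = e^(−7.68) · 7.68^5/5! ≈ 0.1029.

0.1029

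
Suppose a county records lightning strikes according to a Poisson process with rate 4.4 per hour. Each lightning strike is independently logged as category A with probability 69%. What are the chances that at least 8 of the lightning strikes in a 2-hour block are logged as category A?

Thinning: the lightning strikes that are logged as category A themselves form a Poisson process with rate 0.69 × 4.4 = 3.036 per hour.
Over the interval, μ = 3.036 × 2 = 6.072 (a 2-hour block = 2 hours).
P(N ≥ 8) = 1 − P(N ≤ 7) ≈ 0.2660.

0.2660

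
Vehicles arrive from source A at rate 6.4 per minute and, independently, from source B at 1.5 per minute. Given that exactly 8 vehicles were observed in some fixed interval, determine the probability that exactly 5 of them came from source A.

0.1338

Given the total, each event is independently from source A with probability p = λ_A/(λ_A+λ_B) = 6.4/7.9 ≈ 0.8101.
So K ~ Binomial(8, 6.4/7.9): P(K = 5) = C(8,5) · (6.4/7.9)^5 · (1.5/7.9)^3 ≈ 0.1338.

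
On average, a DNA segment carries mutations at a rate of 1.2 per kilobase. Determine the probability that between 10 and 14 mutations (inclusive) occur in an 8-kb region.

0.4269

Over the interval, μ = 1.2 × 8 = 9.6 (an 8-kb region = 8 kilobases).
P(10 ≤ N ≤ 14) = Σ_{j=10}^{14} e^(−9.6) · 9.6^j/j! ≈ 0.4269.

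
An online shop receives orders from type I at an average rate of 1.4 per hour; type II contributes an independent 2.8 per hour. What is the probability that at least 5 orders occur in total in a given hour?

Independent Poisson processes superpose: combined rate λ = 1.4 + 2.8 = 4.2 per hour.
So μ = 4.2.
P(N ≥ 5) = 1 − P(N ≤ 4) ≈ 0.4102.

0.4102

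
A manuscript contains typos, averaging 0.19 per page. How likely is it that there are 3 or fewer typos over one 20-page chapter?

Over the interval, μ = 0.19 × 20 = 3.8 (a 20-page chapter = 20 pages).
P(N ≤ 3) = Σ_{j=0}^{3} e^(−μ) μ^j/j! ≈ 0.4735.

0.4735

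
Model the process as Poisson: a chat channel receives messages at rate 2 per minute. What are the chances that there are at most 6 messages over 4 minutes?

0.3134

Over the interval, μ = 2 × 4 = 8 (4 minutes).
P(N ≤ 6) = Σ_{j=0}^{6} e^(−μ) μ^j/j! ≈ 0.3134.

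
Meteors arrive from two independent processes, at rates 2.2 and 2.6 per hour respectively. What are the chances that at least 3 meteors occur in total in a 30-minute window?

Independent Poisson processes superpose: combined rate λ = 2.2 + 2.6 = 4.8 per hour.
Over the interval, μ = 4.8 × 0.5 = 2.4 (a 30-minute window = 0.5 hours).
P(N ≥ 3) = 1 − P(N ≤ 2) ≈ 0.4303.

0.4303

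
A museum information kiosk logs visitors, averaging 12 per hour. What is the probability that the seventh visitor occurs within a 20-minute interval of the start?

Over the interval, μ = 12 × 1/3 = 4 (a 20-minute interval = 1/3 hours).
The seventh arrival falls in the interval iff at least 7 events occur there: P(S_7 ≤ t) = P(N ≥ 7) = 1 − P(N ≤ 6) ≈ 0.1107.

0.1107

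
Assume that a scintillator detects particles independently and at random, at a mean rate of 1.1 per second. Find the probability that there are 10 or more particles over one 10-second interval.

Over the interval, μ = 1.1 × 10 = 11 (a 10-second interval = 10 seconds).
P(N ≥ 10) = 1 − P(N ≤ 9) = 1 − Σ_{j=0}^{9} e^(−μ) μ^j/j! ≈ 0.6595.

0.6595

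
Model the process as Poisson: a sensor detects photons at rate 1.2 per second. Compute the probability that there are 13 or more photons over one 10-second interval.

Over the interval, μ = 1.2 × 10 = 12 (a 10-second interval = 10 seconds).
P(N ≥ 13) = 1 − P(N ≤ 12) = 1 − Σ_{j=0}^{12} e^(−μ) μ^j/j! ≈ 0.4240.

0.4240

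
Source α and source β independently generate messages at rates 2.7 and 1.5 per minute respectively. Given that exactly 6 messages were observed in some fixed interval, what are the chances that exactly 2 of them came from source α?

Given the total, each event is independently from source α with probability p = λ_α/(λ_α+λ_β) = 2.7/4.2 ≈ 0.6429.
So K ~ Binomial(6, 2.7/4.2): P(K = 2) = C(6,2) · (2.7/4.2)^2 · (1.5/4.2)^4 ≈ 0.1009.

0.1009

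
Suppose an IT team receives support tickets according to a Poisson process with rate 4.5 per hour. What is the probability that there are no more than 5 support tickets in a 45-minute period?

Over the interval, μ = 4.5 × 0.75 = 3.375 (a 45-minute period = 0.75 hours).
P(N ≤ 5) = Σ_{j=0}^{5} e^(−μ) μ^j/j! ≈ 0.8737.

0.8737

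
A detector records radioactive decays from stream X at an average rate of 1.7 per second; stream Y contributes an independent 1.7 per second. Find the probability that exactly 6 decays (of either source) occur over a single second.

Independent Poisson processes superpose: combined rate λ = 1.7 + 1.7 = 3.4 per second.
So μ = 3.4.
P(N = 6) = e^(−3.4) · 3.4^6/6! ≈ 0.0716.

0.0716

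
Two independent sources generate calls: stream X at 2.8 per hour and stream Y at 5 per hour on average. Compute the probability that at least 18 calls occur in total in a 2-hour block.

Independent Poisson processes superpose: combined rate λ = 2.8 + 5 = 7.8 per hour.
Over the interval, μ = 7.8 × 2 = 15.6 (a 2-hour block = 2 hours).
P(N ≥ 18) = 1 − P(N ≤ 17) ≈ 0.3038.

0.3038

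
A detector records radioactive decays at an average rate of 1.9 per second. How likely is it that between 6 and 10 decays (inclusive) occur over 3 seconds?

Over the interval, μ = 1.9 × 3 = 5.7 (3 seconds).
P(6 ≤ N ≤ 10) = Σ_{j=6}^{10} e^(−5.7) · 5.7^j/j! ≈ 0.4736.

0.4736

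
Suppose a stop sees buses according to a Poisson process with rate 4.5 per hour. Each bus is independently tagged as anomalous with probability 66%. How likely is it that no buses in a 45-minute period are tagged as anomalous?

0.1078

Thinning: the buses that are tagged as anomalous themselves form a Poisson process with rate 0.66 × 4.5 = 2.97 per hour.
Over the interval, μ = 2.97 × 0.75 = 2.2275 (a 45-minute period = 0.75 hours).
P(N = 0) = e^(−2.2275) · 2.2275^0/0! ≈ 0.1078.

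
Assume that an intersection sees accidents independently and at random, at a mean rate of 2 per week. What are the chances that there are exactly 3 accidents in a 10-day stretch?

0.2233

Over the interval, μ = 2 × 10/7 ≈ 2.85714 (a 10-day stretch = 10/7 weeks).
P(N = 3) = e^(−μ) μ^3/3! = e^(−2.85714) · 2.85714^3/6 ≈ 0.2233.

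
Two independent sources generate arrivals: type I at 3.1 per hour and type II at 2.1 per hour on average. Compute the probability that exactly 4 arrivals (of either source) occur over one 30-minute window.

0.1414

Independent Poisson processes superpose: combined rate λ = 3.1 + 2.1 = 5.2 per hour.
Over the interval, μ = 5.2 × 0.5 = 2.6 (a 30-minute window = 0.5 hours).
P(N = 4) = e^(−2.6) · 2.6^4/4! ≈ 0.1414.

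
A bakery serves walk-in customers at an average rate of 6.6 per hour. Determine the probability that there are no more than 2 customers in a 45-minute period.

Over the interval, μ = 6.6 × 0.75 = 4.95 (a 45-minute period = 0.75 hours).
P(N ≤ 2) = Σ_{j=0}^{2} e^(−μ) μ^j/j! ≈ 0.1289.

0.1289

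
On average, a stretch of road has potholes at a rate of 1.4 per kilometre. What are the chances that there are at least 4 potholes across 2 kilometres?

0.3081

Over the interval, μ = 1.4 × 2 = 2.8 (2 kilometres).
P(N ≥ 4) = 1 − P(N ≤ 3) = 1 − Σ_{j=0}^{3} e^(−μ) μ^j/j! ≈ 0.3081.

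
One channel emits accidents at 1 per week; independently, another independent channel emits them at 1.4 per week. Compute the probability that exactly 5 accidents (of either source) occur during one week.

0.0602

Independent Poisson processes superpose: combined rate λ = 1 + 1.4 = 2.4 per week.
So μ = 2.4.
P(N = 5) = e^(−2.4) · 2.4^5/5! ≈ 0.0602.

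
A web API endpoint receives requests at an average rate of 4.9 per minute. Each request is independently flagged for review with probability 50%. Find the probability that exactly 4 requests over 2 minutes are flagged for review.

0.1789

Thinning: the requests that are flagged for review themselves form a Poisson process with rate 0.5 × 4.9 = 2.45 per minute.
Over the interval, μ = 2.45 × 2 = 4.9 (2 minutes).
P(N = 4) = e^(−4.9) · 4.9^4/4! ≈ 0.1789.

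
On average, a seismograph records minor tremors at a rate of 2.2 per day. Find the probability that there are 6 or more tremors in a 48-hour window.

Over the interval, μ = 2.2 × 2 = 4.4 (a 48-hour window = 2 days).
P(N ≥ 6) = 1 − P(N ≤ 5) = 1 − Σ_{j=0}^{5} e^(−μ) μ^j/j! ≈ 0.2801.

0.2801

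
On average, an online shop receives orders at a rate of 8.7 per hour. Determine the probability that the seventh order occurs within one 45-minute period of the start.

0.4774

Over the interval, μ = 8.7 × 0.75 = 6.525 (a 45-minute period = 0.75 hours).
The seventh arrival falls in the interval iff at least 7 events occur there: P(S_7 ≤ t) = P(N ≥ 7) = 1 − P(N ≤ 6) ≈ 0.4774.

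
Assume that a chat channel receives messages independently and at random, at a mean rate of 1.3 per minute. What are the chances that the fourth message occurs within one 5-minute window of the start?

0.8882

Over the interval, μ = 1.3 × 5 = 6.5 (a 5-minute window = 5 minutes).
The fourth arrival falls in the interval iff at least 4 events occur there: P(S_4 ≤ t) = P(N ≥ 4) = 1 − P(N ≤ 3) ≈ 0.8882.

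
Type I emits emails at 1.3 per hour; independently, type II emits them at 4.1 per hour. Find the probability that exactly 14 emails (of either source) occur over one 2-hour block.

0.0687

Independent Poisson processes superpose: combined rate λ = 1.3 + 4.1 = 5.4 per hour.
Over the interval, μ = 5.4 × 2 = 10.8 (a 2-hour block = 2 hours).
P(N = 14) = e^(−10.8) · 10.8^14/14! ≈ 0.0687.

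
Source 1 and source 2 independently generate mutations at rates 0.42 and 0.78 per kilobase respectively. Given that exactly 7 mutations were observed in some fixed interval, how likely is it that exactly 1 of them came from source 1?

0.1848

Given the total, each event is independently from source 1 with probability p = λ_1/(λ_1+λ_2) = 0.42/1.2 = 0.3500.
So K ~ Binomial(7, 0.42/1.2): P(K = 1) = C(7,1) · (0.42/1.2)^1 · (0.78/1.2)^6 ≈ 0.1848.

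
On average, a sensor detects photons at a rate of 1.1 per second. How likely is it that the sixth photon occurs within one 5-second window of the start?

0.4711

Over the interval, μ = 1.1 × 5 = 5.5 (a 5-second window = 5 seconds).
The sixth arrival falls in the interval iff at least 6 events occur there: P(S_6 ≤ t) = P(N ≥ 6) = 1 − P(N ≤ 5) ≈ 0.4711.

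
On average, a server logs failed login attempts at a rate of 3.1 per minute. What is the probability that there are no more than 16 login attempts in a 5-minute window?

Over the interval, μ = 3.1 × 5 = 15.5 (a 5-minute window = 5 minutes).
P(N ≤ 16) = Σ_{j=0}^{16} e^(−μ) μ^j/j! ≈ 0.6154.

0.6154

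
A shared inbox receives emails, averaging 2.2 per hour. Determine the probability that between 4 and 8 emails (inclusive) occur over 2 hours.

0.6047

Over the interval, μ = 2.2 × 2 = 4.4 (2 hours).
P(4 ≤ N ≤ 8) = Σ_{j=4}^{8} e^(−4.4) · 4.4^j/j! ≈ 0.6047.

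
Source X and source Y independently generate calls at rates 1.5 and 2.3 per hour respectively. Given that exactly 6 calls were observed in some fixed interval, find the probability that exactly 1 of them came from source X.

0.1924

Given the total, each event is independently from source X with probability p = λ_X/(λ_X+λ_Y) = 1.5/3.8 ≈ 0.3947.
So K ~ Binomial(6, 1.5/3.8): P(K = 1) = C(6,1) · (1.5/3.8)^1 · (2.3/3.8)^5 ≈ 0.1924.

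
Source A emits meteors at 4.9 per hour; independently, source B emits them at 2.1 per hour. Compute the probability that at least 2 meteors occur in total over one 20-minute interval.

Independent Poisson processes superpose: combined rate λ = 4.9 + 2.1 = 7 per hour.
Over the interval, μ = 7 × 1/3 ≈ 2.33333 (a 20-minute interval = 1/3 hours).
P(N ≥ 2) = 1 − P(N ≤ 1) ≈ 0.6768.

0.6768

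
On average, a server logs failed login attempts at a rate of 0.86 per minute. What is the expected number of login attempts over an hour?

E[N] = λt = 0.86 × 60 = 51.6 (an hour = 60 minutes).

51.6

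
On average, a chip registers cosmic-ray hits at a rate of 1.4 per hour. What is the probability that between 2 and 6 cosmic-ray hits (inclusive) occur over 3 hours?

Over the interval, μ = 1.4 × 3 = 4.2 (3 hours).
P(2 ≤ N ≤ 6) = Σ_{j=2}^{6} e^(−4.2) · 4.2^j/j! ≈ 0.7895.

0.7895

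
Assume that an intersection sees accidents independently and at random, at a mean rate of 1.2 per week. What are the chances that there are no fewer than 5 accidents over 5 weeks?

Over the interval, μ = 1.2 × 5 = 6 (5 weeks).
P(N ≥ 5) = 1 − P(N ≤ 4) = 1 − Σ_{j=0}^{4} e^(−μ) μ^j/j! ≈ 0.7149.

0.7149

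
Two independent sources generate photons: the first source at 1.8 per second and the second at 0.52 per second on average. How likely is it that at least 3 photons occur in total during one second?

Independent Poisson processes superpose: combined rate λ = 1.8 + 0.52 = 2.32 per second.
So μ = 2.32.
P(N ≥ 3) = 1 − P(N ≤ 2) ≈ 0.4093.

0.4093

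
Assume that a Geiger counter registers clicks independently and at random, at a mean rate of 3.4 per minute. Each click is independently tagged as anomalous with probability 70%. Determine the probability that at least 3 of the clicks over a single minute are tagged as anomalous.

Thinning: the clicks that are tagged as anomalous themselves form a Poisson process with rate 0.7 × 3.4 = 2.38 per minute.
So μ = 2.38.
P(N ≥ 3) = 1 − P(N ≤ 2) ≈ 0.4251.

0.4251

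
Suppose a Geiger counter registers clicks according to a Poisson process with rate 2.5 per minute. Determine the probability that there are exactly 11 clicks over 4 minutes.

0.1137

Over the interval, μ = 2.5 × 4 = 10 (4 minutes).
P(N = 11) = e^(−μ) μ^11/11! = e^(−10) · 10^11/39916800 ≈ 0.1137.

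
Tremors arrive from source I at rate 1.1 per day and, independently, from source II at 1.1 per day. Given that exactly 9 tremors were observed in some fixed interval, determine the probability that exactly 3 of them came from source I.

0.1641

Given the total, each event is independently from source I with probability p = λ_I/(λ_I+λ_II) = 1.1/2.2 = 0.5000.
So K ~ Binomial(9, 1.1/2.2): P(K = 3) = C(9,3) · (1.1/2.2)^3 · (1.1/2.2)^6 ≈ 0.1641.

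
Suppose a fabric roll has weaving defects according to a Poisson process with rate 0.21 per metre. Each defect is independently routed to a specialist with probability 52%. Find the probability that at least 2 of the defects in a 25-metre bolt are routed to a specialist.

Thinning: the defects that are routed to a specialist themselves form a Poisson process with rate 0.52 × 0.21 = 0.1092 per metre.
Over the interval, μ = 0.1092 × 25 = 2.73 (a 25-metre bolt = 25 metres).
P(N ≥ 2) = 1 − P(N ≤ 1) ≈ 0.7567.

0.7567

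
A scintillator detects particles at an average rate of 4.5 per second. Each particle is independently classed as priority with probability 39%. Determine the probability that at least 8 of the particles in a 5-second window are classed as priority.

0.6491

Thinning: the particles that are classed as priority themselves form a Poisson process with rate 0.39 × 4.5 = 1.755 per second.
Over the interval, μ = 1.755 × 5 = 8.775 (a 5-second window = 5 seconds).
P(N ≥ 8) = 1 − P(N ≤ 7) ≈ 0.6491.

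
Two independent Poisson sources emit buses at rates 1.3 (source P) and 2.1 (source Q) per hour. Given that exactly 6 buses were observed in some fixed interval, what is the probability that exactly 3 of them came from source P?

0.2634

Given the total, each event is independently from source P with probability p = λ_P/(λ_P+λ_Q) = 1.3/3.4 ≈ 0.3824.
So K ~ Binomial(6, 1.3/3.4): P(K = 3) = C(6,3) · (1.3/3.4)^3 · (2.1/3.4)^3 ≈ 0.2634.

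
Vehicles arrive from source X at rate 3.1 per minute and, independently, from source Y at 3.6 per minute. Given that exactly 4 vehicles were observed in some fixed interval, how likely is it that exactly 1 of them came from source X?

Given the total, each event is independently from source X with probability p = λ_X/(λ_X+λ_Y) = 3.1/6.7 ≈ 0.4627.
So K ~ Binomial(4, 3.1/6.7): P(K = 1) = C(4,1) · (3.1/6.7)^1 · (3.6/6.7)^3 ≈ 0.2871.

0.2871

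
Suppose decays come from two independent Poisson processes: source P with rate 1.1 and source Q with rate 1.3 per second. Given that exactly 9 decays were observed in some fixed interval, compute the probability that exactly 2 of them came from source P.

0.1035

Given the total, each event is independently from source P with probability p = λ_P/(λ_P+λ_Q) = 1.1/2.4 ≈ 0.4583.
So K ~ Binomial(9, 1.1/2.4): P(K = 2) = C(9,2) · (1.1/2.4)^2 · (1.3/2.4)^7 ≈ 0.1035.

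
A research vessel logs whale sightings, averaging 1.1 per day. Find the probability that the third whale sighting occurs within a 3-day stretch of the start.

Over the interval, μ = 1.1 × 3 = 3.3 (a 3-day stretch = 3 days).
The third arrival falls in the interval iff at least 3 events occur there: P(S_3 ≤ t) = P(N ≥ 3) = 1 − P(N ≤ 2) ≈ 0.6406.

0.6406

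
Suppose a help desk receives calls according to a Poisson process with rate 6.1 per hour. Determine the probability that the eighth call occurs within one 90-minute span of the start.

0.6934

Over the interval, μ = 6.1 × 1.5 = 9.15 (a 90-minute span = 1.5 hours).
The eighth arrival falls in the interval iff at least 8 events occur there: P(S_8 ≤ t) = P(N ≥ 8) = 1 − P(N ≤ 7) ≈ 0.6934.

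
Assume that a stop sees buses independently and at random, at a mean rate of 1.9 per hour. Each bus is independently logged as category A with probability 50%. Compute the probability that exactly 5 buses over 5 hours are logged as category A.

Thinning: the buses that are logged as category A themselves form a Poisson process with rate 0.5 × 1.9 = 0.95 per hour.
Over the interval, μ = 0.95 × 5 = 4.75 (5 hours).
P(N = 5) = e^(−4.75) · 4.75^5/5! ≈ 0.1743.

0.1743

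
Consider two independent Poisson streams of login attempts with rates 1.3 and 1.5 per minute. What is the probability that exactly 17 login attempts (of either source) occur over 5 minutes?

0.0713

Independent Poisson processes superpose: combined rate λ = 1.3 + 1.5 = 2.8 per minute.
Over the interval, μ = 2.8 × 5 = 14 (5 minutes).
P(N = 17) = e^(−14) · 14^17/17! ≈ 0.0713.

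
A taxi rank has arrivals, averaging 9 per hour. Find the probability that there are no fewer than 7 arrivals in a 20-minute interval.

Over the interval, μ = 9 × 1/3 = 3 (a 20-minute interval = 1/3 hours).
P(N ≥ 7) = 1 − P(N ≤ 6) = 1 − Σ_{j=0}^{6} e^(−μ) μ^j/j! ≈ 0.0335.

0.0335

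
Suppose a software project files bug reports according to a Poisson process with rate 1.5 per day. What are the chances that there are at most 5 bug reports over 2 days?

0.9161

Over the interval, μ = 1.5 × 2 = 3 (2 days).
P(N ≤ 5) = Σ_{j=0}^{5} e^(−μ) μ^j/j! ≈ 0.9161.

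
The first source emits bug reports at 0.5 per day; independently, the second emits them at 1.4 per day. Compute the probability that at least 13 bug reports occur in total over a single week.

Independent Poisson processes superpose: combined rate λ = 0.5 + 1.4 = 1.9 per day.
Over the interval, μ = 1.9 × 7 = 13.3 (a week = 7 days).
P(N ≥ 13) = 1 − P(N ≤ 12) ≈ 0.5695.

0.5695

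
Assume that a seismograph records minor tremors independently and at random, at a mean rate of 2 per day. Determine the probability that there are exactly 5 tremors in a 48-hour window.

0.1563

Over the interval, μ = 2 × 2 = 4 (a 48-hour window = 2 days).
P(N = 5) = e^(−μ) μ^5/5! = e^(−4) · 4^5/120 ≈ 0.1563.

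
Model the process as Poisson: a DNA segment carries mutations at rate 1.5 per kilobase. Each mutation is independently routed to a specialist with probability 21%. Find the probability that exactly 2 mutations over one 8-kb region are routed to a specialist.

Thinning: the mutations that are routed to a specialist themselves form a Poisson process with rate 0.21 × 1.5 = 0.315 per kilobase.
Over the interval, μ = 0.315 × 8 = 2.52 (an 8-kb region = 8 kilobases).
P(N = 2) = e^(−2.52) · 2.52^2/2! ≈ 0.2555.

0.2555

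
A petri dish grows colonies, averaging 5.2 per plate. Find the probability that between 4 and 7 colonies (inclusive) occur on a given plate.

0.6069

With mean μ = 5.2 per plate,
P(4 ≤ N ≤ 7) = Σ_{j=4}^{7} e^(−5.2) · 5.2^j/j! ≈ 0.6069.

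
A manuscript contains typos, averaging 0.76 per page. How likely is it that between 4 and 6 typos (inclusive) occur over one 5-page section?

Over the interval, μ = 0.76 × 5 = 3.8 (a 5-page section = 5 pages).
P(4 ≤ N ≤ 6) = Σ_{j=4}^{6} e^(−3.8) · 3.8^j/j! ≈ 0.4356.

0.4356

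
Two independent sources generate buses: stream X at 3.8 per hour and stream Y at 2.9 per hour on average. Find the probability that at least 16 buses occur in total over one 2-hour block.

0.2728

Independent Poisson processes superpose: combined rate λ = 3.8 + 2.9 = 6.7 per hour.
Over the interval, μ = 6.7 × 2 = 13.4 (a 2-hour block = 2 hours).
P(N ≥ 16) = 1 − P(N ≤ 15) ≈ 0.2728.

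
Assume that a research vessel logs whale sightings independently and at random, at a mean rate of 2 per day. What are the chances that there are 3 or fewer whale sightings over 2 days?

Over the interval, μ = 2 × 2 = 4 (2 days).
P(N ≤ 3) = Σ_{j=0}^{3} e^(−μ) μ^j/j! ≈ 0.4335.

0.4335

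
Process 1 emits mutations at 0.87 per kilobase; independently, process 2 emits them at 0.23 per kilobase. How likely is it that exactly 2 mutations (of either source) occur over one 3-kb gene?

Independent Poisson processes superpose: combined rate λ = 0.87 + 0.23 = 1.1 per kilobase.
Over the interval, μ = 1.1 × 3 = 3.3 (a 3-kb gene = 3 kilobases).
P(N = 2) = e^(−3.3) · 3.3^2/2! ≈ 0.2008.

0.2008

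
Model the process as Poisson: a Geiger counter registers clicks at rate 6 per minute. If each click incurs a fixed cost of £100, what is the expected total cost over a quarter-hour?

£9000

E[N] = 6 × 15 = 90 (a quarter-hour = 15 minutes); E[cost] = 90 × £100 = £9000.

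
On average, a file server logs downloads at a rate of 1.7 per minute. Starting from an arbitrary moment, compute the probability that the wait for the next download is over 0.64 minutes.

0.3369

The wait for the next event is exponential with rate λ = 1.7 per minute.
P(T > 0.64) = e^(−λt) = e^(−1.7 × 0.64) = e^(−1.088) ≈ 0.3369.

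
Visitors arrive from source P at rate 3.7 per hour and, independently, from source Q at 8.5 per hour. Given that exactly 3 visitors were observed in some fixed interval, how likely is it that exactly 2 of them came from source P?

Given the total, each event is independently from source P with probability p = λ_P/(λ_P+λ_Q) = 3.7/12.2 ≈ 0.3033.
So K ~ Binomial(3, 3.7/12.2): P(K = 2) = C(3,2) · (3.7/12.2)^2 · (8.5/12.2)^1 ≈ 0.1922.

0.1922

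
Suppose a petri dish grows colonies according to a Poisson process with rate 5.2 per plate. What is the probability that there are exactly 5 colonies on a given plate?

0.1748

With mean μ = 5.2 per plate,
P(N = 5) = e^(−μ) μ^5/5! = e^(−5.2) · 5.2^5/120 ≈ 0.1748.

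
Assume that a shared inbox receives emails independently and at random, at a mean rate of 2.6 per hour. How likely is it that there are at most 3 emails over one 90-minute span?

Over the interval, μ = 2.6 × 1.5 = 3.9 (a 90-minute span = 1.5 hours).
P(N ≤ 3) = Σ_{j=0}^{3} e^(−μ) μ^j/j! ≈ 0.4532.

0.4532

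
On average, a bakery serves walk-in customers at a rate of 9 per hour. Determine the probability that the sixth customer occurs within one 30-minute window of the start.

Over the interval, μ = 9 × 0.5 = 4.5 (a 30-minute window = 0.5 hours).
The sixth arrival falls in the interval iff at least 6 events occur there: P(S_6 ≤ t) = P(N ≥ 6) = 1 − P(N ≤ 5) ≈ 0.2971.

0.2971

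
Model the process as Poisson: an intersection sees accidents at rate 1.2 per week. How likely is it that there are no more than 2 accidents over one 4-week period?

0.1425

Over the interval, μ = 1.2 × 4 = 4.8 (a 4-week period = 4 weeks).
P(N ≤ 2) = Σ_{j=0}^{2} e^(−μ) μ^j/j! ≈ 0.1425.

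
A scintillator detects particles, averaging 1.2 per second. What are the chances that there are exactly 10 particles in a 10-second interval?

Over the interval, μ = 1.2 × 10 = 12 (a 10-second interval = 10 seconds).
P(N = 10) = e^(−μ) μ^10/10! = e^(−12) · 12^10/3628800 ≈ 0.1048.

0.1048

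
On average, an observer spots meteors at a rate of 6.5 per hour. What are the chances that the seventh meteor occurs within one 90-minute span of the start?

0.8533

Over the interval, μ = 6.5 × 1.5 = 9.75 (a 90-minute span = 1.5 hours).
The seventh arrival falls in the interval iff at least 7 events occur there: P(S_7 ≤ t) = P(N ≥ 7) = 1 − P(N ≤ 6) ≈ 0.8533.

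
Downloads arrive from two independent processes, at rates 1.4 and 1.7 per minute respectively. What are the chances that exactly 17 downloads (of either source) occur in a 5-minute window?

Independent Poisson processes superpose: combined rate λ = 1.4 + 1.7 = 3.1 per minute.
Over the interval, μ = 3.1 × 5 = 15.5 (a 5-minute window = 5 minutes).
P(N = 17) = e^(−15.5) · 15.5^17/17! ≈ 0.0897.

0.0897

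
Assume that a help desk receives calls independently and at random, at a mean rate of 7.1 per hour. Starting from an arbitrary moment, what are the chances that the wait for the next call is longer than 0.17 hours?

The wait for the next event is exponential with rate λ = 7.1 per hour.
P(T > 0.17) = e^(−λt) = e^(−7.1 × 0.17) = e^(−1.207) ≈ 0.2991.

0.2991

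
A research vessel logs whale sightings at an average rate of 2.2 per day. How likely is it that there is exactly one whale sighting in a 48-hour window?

0.0540

Over the interval, μ = 2.2 × 2 = 4.4 (a 48-hour window = 2 days).
P(N = 1) = e^(−μ) μ^1/1! = e^(−4.4) · 4.4^1/1 ≈ 0.0540.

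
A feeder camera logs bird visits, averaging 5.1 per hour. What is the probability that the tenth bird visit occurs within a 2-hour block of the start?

Over the interval, μ = 5.1 × 2 = 10.2 (a 2-hour block = 2 hours).
The tenth arrival falls in the interval iff at least 10 events occur there: P(S_10 ≤ t) = P(N ≥ 10) = 1 − P(N ≤ 9) ≈ 0.5668.

0.5668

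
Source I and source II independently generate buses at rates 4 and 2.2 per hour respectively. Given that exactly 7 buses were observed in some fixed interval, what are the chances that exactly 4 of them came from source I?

0.2709

Given the total, each event is independently from source I with probability p = λ_I/(λ_I+λ_II) = 4/6.2 ≈ 0.6452.
So K ~ Binomial(7, 4/6.2): P(K = 4) = C(7,4) · (4/6.2)^4 · (2.2/6.2)^3 ≈ 0.2709.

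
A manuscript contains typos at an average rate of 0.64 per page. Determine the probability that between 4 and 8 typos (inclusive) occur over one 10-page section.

Over the interval, μ = 0.64 × 10 = 6.4 (a 10-page section = 10 pages).
P(4 ≤ N ≤ 8) = Σ_{j=4}^{8} e^(−6.4) · 6.4^j/j! ≈ 0.6844.

0.6844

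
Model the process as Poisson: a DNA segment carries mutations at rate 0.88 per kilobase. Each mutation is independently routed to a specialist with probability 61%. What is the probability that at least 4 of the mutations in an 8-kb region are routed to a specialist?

0.6218

Thinning: the mutations that are routed to a specialist themselves form a Poisson process with rate 0.61 × 0.88 = 0.5368 per kilobase.
Over the interval, μ = 0.5368 × 8 = 4.2944 (an 8-kb region = 8 kilobases).
P(N ≥ 4) = 1 − P(N ≤ 3) ≈ 0.6218.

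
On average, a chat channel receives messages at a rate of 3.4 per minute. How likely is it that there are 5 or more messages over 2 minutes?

0.8080

Over the interval, μ = 3.4 × 2 = 6.8 (2 minutes).
P(N ≥ 5) = 1 − P(N ≤ 4) = 1 − Σ_{j=0}^{4} e^(−μ) μ^j/j! ≈ 0.8080.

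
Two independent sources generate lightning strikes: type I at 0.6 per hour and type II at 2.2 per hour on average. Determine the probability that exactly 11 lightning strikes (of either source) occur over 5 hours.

Independent Poisson processes superpose: combined rate λ = 0.6 + 2.2 = 2.8 per hour.
Over the interval, μ = 2.8 × 5 = 14 (5 hours).
P(N = 11) = e^(−14) · 14^11/11! ≈ 0.0844.

0.0844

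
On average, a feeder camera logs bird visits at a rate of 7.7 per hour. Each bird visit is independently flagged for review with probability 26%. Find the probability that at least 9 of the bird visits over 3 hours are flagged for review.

Thinning: the bird visits that are flagged for review themselves form a Poisson process with rate 0.26 × 7.7 = 2.002 per hour.
Over the interval, μ = 2.002 × 3 = 6.006 (3 hours).
P(N ≥ 9) = 1 − P(N ≤ 8) ≈ 0.1534.

0.1534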